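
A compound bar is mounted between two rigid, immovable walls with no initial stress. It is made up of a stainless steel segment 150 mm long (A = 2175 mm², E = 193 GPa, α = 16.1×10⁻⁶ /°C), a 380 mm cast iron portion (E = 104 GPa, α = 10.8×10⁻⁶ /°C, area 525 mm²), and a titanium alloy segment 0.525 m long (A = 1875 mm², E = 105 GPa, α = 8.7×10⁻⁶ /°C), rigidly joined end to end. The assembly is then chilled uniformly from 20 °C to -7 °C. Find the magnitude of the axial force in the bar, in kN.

P ≈ 30 kN (tensile)

If the supports were absent, the total length change would be Σ αᵢΔT Lᵢ = 16.1×10⁻⁶×27×150 + 10.8×10⁻⁶×27×380 + 8.7×10⁻⁶×27×525 = 0.2993 mm.
The rigid supports impose zero overall length change; the single axial force P common to all segments must satisfy P Σ Lᵢ/(AᵢEᵢ) = δ_free.
The series flexibility is Σ Lᵢ/(AᵢEᵢ) = 150/(2175×193×10³) + 380/(525×104×10³) + 525/(1875×105×10³) = 9.984×10⁻⁶ mm/N.
Hence P = δ_free / Σ(L/AE) = 0.2993/9.984×10⁻⁶ = 29.98 kN (tensile).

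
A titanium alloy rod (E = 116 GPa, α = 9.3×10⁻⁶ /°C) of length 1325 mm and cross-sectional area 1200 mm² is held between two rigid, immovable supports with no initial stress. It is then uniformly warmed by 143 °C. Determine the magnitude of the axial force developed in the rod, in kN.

P ≈ 185 kN (compressive)

With zero net strain, σ = E·αΔT = 116 GPa × 9.3×10⁻⁶ × 143 = 154.3 MPa.
P = AEαΔT = 1200 × 116×10³ × 9.3×10⁻⁶ × 143 = 185.1 kN (compressive).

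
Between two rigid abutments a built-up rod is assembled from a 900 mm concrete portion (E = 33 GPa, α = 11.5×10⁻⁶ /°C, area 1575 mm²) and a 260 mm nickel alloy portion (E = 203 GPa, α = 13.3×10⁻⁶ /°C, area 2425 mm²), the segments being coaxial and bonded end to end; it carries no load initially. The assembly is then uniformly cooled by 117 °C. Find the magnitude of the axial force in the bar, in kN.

Free thermal contraction of the whole bar: Σ αᵢΔT Lᵢ = 11.5×10⁻⁶×117×900 + 13.3×10⁻⁶×117×260 = 1.616 mm.
The rigid supports impose zero overall length change; the single axial force P common to all segments must satisfy P Σ Lᵢ/(AᵢEᵢ) = δ_free.
The series flexibility is Σ Lᵢ/(AᵢEᵢ) = 900/(1575×33×10³) + 260/(2425×203×10³) = 1.784×10⁻⁵ mm/N.
P = 1.616 / 1.784×10⁻⁵ = 90540 N = 90.54 kN, tensile.

P ≈ 90.5 kN (tensile)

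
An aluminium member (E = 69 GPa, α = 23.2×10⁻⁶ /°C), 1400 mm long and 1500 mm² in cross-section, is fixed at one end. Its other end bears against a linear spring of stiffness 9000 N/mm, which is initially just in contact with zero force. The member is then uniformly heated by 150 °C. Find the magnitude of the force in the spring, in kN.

Free thermal expansion: δ_free = αΔT L = 23.2×10⁻⁶ × 150 × 1400 = 4.872 mm.
With a force P in the spring, the elastic change of the member is PL/(AE) and that of the spring is P/k; compatibility requires their sum to equal δ_free.
So P = δ_free / [L/(AE) + 1/k] = 4.872 / [ 1400/(1500×69×10³) + 1/(9000) ].
P = 4.872 / 0.0001246 = 39090 N.

P ≈ 39.1 kN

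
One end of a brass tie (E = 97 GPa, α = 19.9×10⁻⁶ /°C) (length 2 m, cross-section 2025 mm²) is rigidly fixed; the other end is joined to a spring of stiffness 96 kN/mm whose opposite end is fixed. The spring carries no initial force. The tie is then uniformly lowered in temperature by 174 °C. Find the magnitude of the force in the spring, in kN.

The unrestrained thermal change is αΔT L = 19.9×10⁻⁶ × 174 × 2000 = 6.925 mm.
With a force P in the spring, the elastic change of the tie is PL/(AE) and that of the spring is P/k; compatibility requires their sum to equal δ_free.
So P = δ_free / [L/(AE) + 1/k] = 6.925 / [ 2000/(2025×97×10³) + 1/(96×10³) ].
P = 6.925 / 2.06×10⁻⁵ = 336200 N.

P ≈ 336 kN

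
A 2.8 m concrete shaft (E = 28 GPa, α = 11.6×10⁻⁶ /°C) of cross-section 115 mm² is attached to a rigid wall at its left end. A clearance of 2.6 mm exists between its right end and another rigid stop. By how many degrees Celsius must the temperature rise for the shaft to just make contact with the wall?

The gap closes when αΔT L = 2.6 mm, since the shaft is still unstressed at that instant.
So ΔT = g/(αL) = 2.6/(11.6×10⁻⁶ × 2800) = 80.05 °C.

ΔT ≈ 80 °C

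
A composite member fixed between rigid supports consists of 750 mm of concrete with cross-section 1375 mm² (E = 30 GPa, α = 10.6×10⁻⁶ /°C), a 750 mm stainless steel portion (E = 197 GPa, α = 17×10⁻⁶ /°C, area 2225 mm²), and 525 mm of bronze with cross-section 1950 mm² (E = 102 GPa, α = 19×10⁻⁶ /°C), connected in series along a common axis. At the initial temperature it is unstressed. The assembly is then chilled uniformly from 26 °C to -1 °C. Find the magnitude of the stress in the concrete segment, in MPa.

With the walls removed the bar would change length by δ_free = Σ αᵢΔT Lᵢ = 10.6×10⁻⁶×27×750 + 17×10⁻⁶×27×750 + 19×10⁻⁶×27×525 = 0.8282 mm.
Since the ends are fixed, an axial force P builds up, equal in every segment, with P · Σ Lᵢ/(AᵢEᵢ) = δ_free.
Σ Lᵢ/(AᵢEᵢ) = 750/(1375×30×10³) + 750/(2225×197×10³) + 525/(1950×102×10³) = 2.253×10⁻⁵ mm/N.
Hence P = δ_free / Σ(L/AE) = 0.8282/2.253×10⁻⁵ = 36.76 kN (tensile).
σ_{concrete} = P / A = 36760 / 1375 = 26.73 MPa.

σ ≈ 26.7 MPa (tensile)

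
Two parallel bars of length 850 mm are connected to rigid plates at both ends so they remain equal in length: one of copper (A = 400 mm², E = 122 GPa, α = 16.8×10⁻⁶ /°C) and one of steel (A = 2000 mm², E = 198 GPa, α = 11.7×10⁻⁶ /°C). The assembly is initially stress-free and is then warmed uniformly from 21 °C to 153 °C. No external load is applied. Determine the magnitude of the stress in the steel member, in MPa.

The copper has the larger α, so on heating it would change length more than the steel if both were free. The rigid plates force a common final length, so the copper is put into compression and the steel into tension, with equal and opposite forces P (no external load).
Equating the net (thermal + elastic) strains gives |α₁ − α₂|·ΔT = P·[1/(A₁E₁) + 1/(A₂E₂)].
|α₁ − α₂|·ΔT = 5.1×10⁻⁶ × 132 = 0.0006732.
1/(A₁E₁) + 1/(A₂E₂) = 1/(400×122×10³) + 1/(2000×198×10³) = 2.302×10⁻⁸ N⁻¹.
So P = 0.0006732 / 2.302×10⁻⁸ = 29.25 kN.
σ_{steel} = P/A₂ = 29250/2000 = 14.62 MPa, tensile.

σ ≈ 14.6 MPa (tensile)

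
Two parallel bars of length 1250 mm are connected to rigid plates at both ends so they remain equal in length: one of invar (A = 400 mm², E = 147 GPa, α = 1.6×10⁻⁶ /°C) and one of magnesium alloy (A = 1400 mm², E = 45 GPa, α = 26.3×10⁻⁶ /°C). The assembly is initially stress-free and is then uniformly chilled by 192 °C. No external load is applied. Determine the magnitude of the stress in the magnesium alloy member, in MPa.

σ ≈ 103 MPa (tensile)

Both members must finish at the same length. With the larger α, the magnesium alloy tends to over-contract; the plates restrain it, putting the magnesium alloy in tension and the invar in compression. With no external load the two internal forces are equal and opposite, magnitude P.
Setting the final lengths equal and cancelling L: (α₁ − α₂)ΔT = P/(A₁E₁) + P/(A₂E₂).
|α₁ − α₂|·ΔT = 24.7×10⁻⁶ × 192 = 0.004742.
1/(A₁E₁) + 1/(A₂E₂) = 1/(400×147×10³) + 1/(1400×45×10³) = 3.288×10⁻⁸ N⁻¹.
So P = 0.004742 / 3.288×10⁻⁸ = 144.2 kN.
σ_{magnesium alloy} = P/A₂ = 144200/1400 = 103 MPa, tensile.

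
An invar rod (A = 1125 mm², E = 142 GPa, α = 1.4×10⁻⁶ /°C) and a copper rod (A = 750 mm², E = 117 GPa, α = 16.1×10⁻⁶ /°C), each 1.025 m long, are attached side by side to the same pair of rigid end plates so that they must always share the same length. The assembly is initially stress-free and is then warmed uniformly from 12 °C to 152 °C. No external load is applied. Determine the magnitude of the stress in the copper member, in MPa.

σ ≈ 155 MPa (compressive)

The copper has the larger α, so on heating it would change length more than the invar if both were free. The rigid plates force a common final length, so the copper is put into compression and the invar into tension, with equal and opposite forces P (no external load).
Setting the final lengths equal and cancelling L: (α₁ − α₂)ΔT = P/(A₁E₁) + P/(A₂E₂).
|α₁ − α₂|·ΔT = 14.7×10⁻⁶ × 140 = 0.002058.
1/(A₁E₁) + 1/(A₂E₂) = 1/(1125×142×10³) + 1/(750×117×10³) = 1.766×10⁻⁸ N⁻¹.
So P = 0.002058 / 1.766×10⁻⁸ = 116.6 kN.
σ_{copper} = P/A₂ = 116600/750 = 155.4 MPa, compressive.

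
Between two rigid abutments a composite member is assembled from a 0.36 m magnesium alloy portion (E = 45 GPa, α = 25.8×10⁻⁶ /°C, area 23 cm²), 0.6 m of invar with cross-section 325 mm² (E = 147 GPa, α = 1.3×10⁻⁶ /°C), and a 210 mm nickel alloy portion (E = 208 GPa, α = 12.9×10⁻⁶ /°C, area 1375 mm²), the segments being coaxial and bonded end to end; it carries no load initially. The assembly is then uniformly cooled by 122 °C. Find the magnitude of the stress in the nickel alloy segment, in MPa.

Free thermal contraction of the whole bar: Σ αᵢΔT Lᵢ = 25.8×10⁻⁶×122×360 + 1.3×10⁻⁶×122×600 + 12.9×10⁻⁶×122×210 = 1.559 mm.
Since the ends are fixed, an axial force P builds up, equal in every segment, with P · Σ Lᵢ/(AᵢEᵢ) = δ_free.
Σ Lᵢ/(AᵢEᵢ) = 360/(2300×45×10³) + 600/(325×147×10³) + 210/(1375×208×10³) = 1.677×10⁻⁵ mm/N.
Hence P = δ_free / Σ(L/AE) = 1.559/1.677×10⁻⁵ = 92.94 kN (tensile).
σ_{nickel alloy} = P / A = 92940 / 1375 = 67.6 MPa.

σ ≈ 67.6 MPa (tensile)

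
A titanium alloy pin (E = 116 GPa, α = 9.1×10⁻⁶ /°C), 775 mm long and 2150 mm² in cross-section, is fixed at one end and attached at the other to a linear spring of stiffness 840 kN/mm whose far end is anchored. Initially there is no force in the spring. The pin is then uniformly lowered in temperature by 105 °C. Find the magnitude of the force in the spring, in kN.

P ≈ 172 kN

The unrestrained thermal change is αΔT L = 9.1×10⁻⁶ × 105 × 775 = 0.7405 mm.
With a force P in the spring, the elastic change of the pin is PL/(AE) and that of the spring is P/k; compatibility requires their sum to equal δ_free.
So P = δ_free / [L/(AE) + 1/k] = 0.7405 / [ 775/(2150×116×10³) + 1/(840×10³) ].
P = 0.7405 / 4.298×10⁻⁶ = 172300 N.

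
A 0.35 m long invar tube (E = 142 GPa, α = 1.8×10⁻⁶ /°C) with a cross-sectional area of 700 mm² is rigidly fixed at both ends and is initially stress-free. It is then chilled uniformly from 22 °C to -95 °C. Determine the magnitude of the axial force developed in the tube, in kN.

P ≈ 20.9 kN (tensile)

With zero net strain, σ = E·αΔT = 142 GPa × 1.8×10⁻⁶ × 117 = 29.91 MPa.
Then P = σA = 29.91 × 700 mm² = 20.93 kN, tensile.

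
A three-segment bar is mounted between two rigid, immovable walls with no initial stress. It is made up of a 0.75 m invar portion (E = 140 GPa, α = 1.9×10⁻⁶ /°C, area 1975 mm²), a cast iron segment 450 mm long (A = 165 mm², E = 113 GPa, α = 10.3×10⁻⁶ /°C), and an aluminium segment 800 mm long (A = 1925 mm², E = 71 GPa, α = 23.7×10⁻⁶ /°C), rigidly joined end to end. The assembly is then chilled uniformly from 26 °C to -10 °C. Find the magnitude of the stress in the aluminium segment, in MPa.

σ ≈ 14.3 MPa (tensile)

With the walls removed the bar would change length by δ_free = Σ αᵢΔT Lᵢ = 1.9×10⁻⁶×36×750 + 10.3×10⁻⁶×36×450 + 23.7×10⁻⁶×36×800 = 0.9007 mm.
The rigid supports impose zero overall length change; the single axial force P common to all segments must satisfy P Σ Lᵢ/(AᵢEᵢ) = δ_free.
The series flexibility is Σ Lᵢ/(AᵢEᵢ) = 750/(1975×140×10³) + 450/(165×113×10³) + 800/(1925×71×10³) = 3.27×10⁻⁵ mm/N.
So P = 0.9007 / 3.27×10⁻⁵ = 27.54 kN, tensile.
σ_{aluminium} = P / A = 27540 / 1925 = 14.31 MPa.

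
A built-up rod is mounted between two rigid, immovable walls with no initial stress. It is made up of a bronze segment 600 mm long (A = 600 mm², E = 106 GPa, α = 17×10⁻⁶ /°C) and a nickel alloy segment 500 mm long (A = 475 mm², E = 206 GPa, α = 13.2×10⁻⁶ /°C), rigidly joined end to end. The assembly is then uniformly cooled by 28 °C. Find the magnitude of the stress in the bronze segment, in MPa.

Free thermal contraction of the whole bar: Σ αᵢΔT Lᵢ = 17×10⁻⁶×28×600 + 13.2×10⁻⁶×28×500 = 0.4704 mm.
The rigid supports impose zero overall length change; the single axial force P common to all segments must satisfy P Σ Lᵢ/(AᵢEᵢ) = δ_free.
The series flexibility is Σ Lᵢ/(AᵢEᵢ) = 600/(600×106×10³) + 500/(475×206×10³) = 1.454×10⁻⁵ mm/N.
Hence P = δ_free / Σ(L/AE) = 0.4704/1.454×10⁻⁵ = 32.34 kN (tensile).
σ_{bronze} = P / A = 32340 / 600 = 53.91 MPa.

σ ≈ 53.9 MPa (tensile)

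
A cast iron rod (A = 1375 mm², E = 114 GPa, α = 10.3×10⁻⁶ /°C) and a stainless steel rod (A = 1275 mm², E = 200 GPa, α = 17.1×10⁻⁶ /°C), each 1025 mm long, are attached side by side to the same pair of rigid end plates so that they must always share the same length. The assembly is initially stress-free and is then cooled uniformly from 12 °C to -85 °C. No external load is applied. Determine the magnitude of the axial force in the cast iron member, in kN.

P ≈ 64 kN (compressive in the cast iron)

Both members must finish at the same length. With the larger α, the stainless steel tends to over-contract; the plates restrain it, putting the stainless steel in tension and the cast iron in compression. With no external load the two internal forces are equal and opposite, magnitude P.
Setting the final lengths equal and cancelling L: (α₁ − α₂)ΔT = P/(A₁E₁) + P/(A₂E₂).
|α₁ − α₂|·ΔT = 6.8×10⁻⁶ × 97 = 0.0006596.
1/(A₁E₁) + 1/(A₂E₂) = 1/(1375×114×10³) + 1/(1275×200×10³) = 1.03×10⁻⁸ N⁻¹.
So P = 0.0006596 / 1.03×10⁻⁸ = 64.03 kN.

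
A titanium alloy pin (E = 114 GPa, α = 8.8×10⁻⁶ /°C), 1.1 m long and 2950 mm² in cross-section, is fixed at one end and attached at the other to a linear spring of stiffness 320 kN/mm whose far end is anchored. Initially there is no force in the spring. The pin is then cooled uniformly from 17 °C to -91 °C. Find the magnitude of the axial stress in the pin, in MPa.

σ ≈ 55.4 MPa (tensile)

If the spring were absent the pin would shorten by αΔT L = 8.8×10⁻⁶ × 108 × 1100 = 1.045 mm.
Let P be the tensile force in the spring. The pin extends elastically by PL/(AE) and the spring stretches by P/k; together these equal δ_free.
P [ L/(AE) + 1/k ] = δ_free → P [ 1100/(2950×114×10³) + 1/(320×10³) ] = 1.045.
P = 1.045 / 6.396×10⁻⁶ = 163500 N.
σ = P/A = 163500/2950 = 55.41 MPa.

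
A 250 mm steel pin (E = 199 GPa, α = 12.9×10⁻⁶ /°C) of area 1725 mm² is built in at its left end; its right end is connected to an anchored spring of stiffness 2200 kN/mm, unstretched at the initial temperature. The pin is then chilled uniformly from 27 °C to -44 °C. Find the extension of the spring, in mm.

If the spring were absent the pin would shorten by αΔT L = 12.9×10⁻⁶ × 71 × 250 = 0.229 mm.
With a force P in the spring, the elastic change of the pin is PL/(AE) and that of the spring is P/k; compatibility requires their sum to equal δ_free.
So P = δ_free / [L/(AE) + 1/k] = 0.229 / [ 250/(1725×199×10³) + 1/(2200×10³) ].
P = 0.229 / 1.183×10⁻⁶ = 193600 N.
Spring extension = P/k = 193600/(2200×10³) = 0.08799 mm.

δ ≈ 0.088 mm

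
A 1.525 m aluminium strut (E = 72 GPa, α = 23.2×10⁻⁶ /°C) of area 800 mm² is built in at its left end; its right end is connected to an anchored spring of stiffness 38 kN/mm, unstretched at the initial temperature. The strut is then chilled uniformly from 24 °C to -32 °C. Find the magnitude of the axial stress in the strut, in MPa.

The unrestrained thermal change is αΔT L = 23.2×10⁻⁶ × 56 × 1525 = 1.981 mm.
Let P be the tensile force in the spring. The strut extends elastically by PL/(AE) and the spring stretches by P/k; together these equal δ_free.
P [ L/(AE) + 1/k ] = δ_free → P [ 1525/(800×72×10³) + 1/(38×10³) ] = 1.981.
P = 1.981 / 5.279×10⁻⁵ = 37530 N.
σ = P/A = 37530/800 = 46.91 MPa.

σ ≈ 46.9 MPa (tensile)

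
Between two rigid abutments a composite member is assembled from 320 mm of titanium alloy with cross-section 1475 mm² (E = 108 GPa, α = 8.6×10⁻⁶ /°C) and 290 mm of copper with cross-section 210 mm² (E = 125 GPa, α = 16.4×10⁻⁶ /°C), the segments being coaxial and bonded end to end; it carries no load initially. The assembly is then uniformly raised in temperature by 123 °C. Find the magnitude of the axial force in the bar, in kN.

If the supports were absent, the total length change would be Σ αᵢΔT Lᵢ = 8.6×10⁻⁶×123×320 + 16.4×10⁻⁶×123×290 = 0.9235 mm.
The walls prevent any net length change, so an axial force P (same in every segment) develops. Compatibility: P · Σ Lᵢ/(AᵢEᵢ) = δ_free.
Σ Lᵢ/(AᵢEᵢ) = 320/(1475×108×10³) + 290/(210×125×10³) = 1.306×10⁻⁵ mm/N.
Hence P = δ_free / Σ(L/AE) = 0.9235/1.306×10⁻⁵ = 70.73 kN (compressive).

P ≈ 70.7 kN (compressive)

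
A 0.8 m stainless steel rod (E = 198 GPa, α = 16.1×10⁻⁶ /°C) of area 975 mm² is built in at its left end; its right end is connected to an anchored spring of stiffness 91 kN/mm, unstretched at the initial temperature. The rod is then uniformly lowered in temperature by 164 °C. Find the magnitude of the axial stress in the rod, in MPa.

Free thermal contraction: δ_free = αΔT L = 16.1×10⁻⁶ × 164 × 800 = 2.112 mm.
With a force P in the spring, the elastic change of the rod is PL/(AE) and that of the spring is P/k; compatibility requires their sum to equal δ_free.
P [ L/(AE) + 1/k ] = δ_free → P [ 800/(975×198×10³) + 1/(91×10³) ] = 2.112.
P = 2.112 / 1.513×10⁻⁵ = 139600 N.
σ = P/A = 139600/975 = 143.2 MPa.

σ ≈ 143 MPa (tensile)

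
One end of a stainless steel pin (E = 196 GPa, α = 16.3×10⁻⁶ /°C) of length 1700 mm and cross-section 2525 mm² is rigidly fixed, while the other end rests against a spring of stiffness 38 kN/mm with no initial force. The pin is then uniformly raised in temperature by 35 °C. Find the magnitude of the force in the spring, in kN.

P ≈ 32.6 kN

If the spring were absent the pin would lengthen by αΔT L = 16.3×10⁻⁶ × 35 × 1700 = 0.9699 mm.
Let P be the compressive force at the spring. The pin shortens elastically by PL/(AE) and the spring compresses by P/k; together these equal δ_free.
So P = δ_free / [L/(AE) + 1/k] = 0.9699 / [ 1700/(2525×196×10³) + 1/(38×10³) ].
P = 0.9699 / 2.975×10⁻⁵ = 32600 N.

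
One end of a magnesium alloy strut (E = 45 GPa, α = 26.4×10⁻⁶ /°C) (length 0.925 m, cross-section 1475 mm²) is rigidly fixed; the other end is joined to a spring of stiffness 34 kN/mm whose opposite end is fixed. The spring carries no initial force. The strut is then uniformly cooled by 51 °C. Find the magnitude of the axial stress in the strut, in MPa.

If the spring were absent the strut would shorten by αΔT L = 26.4×10⁻⁶ × 51 × 925 = 1.245 mm.
With a force P in the spring, the elastic change of the strut is PL/(AE) and that of the spring is P/k; compatibility requires their sum to equal δ_free.
P [ L/(AE) + 1/k ] = δ_free → P [ 925/(1475×45×10³) + 1/(34×10³) ] = 1.245.
P = 1.245 / 4.335×10⁻⁵ = 28730 N.
σ = P/A = 28730/1475 = 19.48 MPa.

σ ≈ 19.5 MPa (tensile)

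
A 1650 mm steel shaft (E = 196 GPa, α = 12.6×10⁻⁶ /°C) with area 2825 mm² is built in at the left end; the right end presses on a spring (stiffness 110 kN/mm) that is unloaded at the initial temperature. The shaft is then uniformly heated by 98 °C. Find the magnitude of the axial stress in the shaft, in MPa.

The unrestrained thermal change is αΔT L = 12.6×10⁻⁶ × 98 × 1650 = 2.037 mm.
Let P be the compressive force at the spring. The shaft shortens elastically by PL/(AE) and the spring compresses by P/k; together these equal δ_free.
So P = δ_free / [L/(AE) + 1/k] = 2.037 / [ 1650/(2825×196×10³) + 1/(110×10³) ].
P = 2.037 / 1.207×10⁻⁵ = 168800 N.
σ = P/A = 168800/2825 = 59.75 MPa.

σ ≈ 59.7 MPa (compressive)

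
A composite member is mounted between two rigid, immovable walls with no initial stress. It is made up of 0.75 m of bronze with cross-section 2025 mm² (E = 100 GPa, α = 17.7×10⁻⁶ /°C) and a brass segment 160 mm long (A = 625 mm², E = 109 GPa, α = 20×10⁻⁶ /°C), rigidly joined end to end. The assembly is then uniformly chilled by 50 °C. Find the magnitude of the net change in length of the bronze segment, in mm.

|ΔL| ≈ 0.16 mm

If the supports were absent, the total length change would be Σ αᵢΔT Lᵢ = 17.7×10⁻⁶×50×750 + 20×10⁻⁶×50×160 = 0.8238 mm.
The walls prevent any net length change, so an axial force P (same in every segment) develops. Compatibility: P · Σ Lᵢ/(AᵢEᵢ) = δ_free.
The series flexibility is Σ Lᵢ/(AᵢEᵢ) = 750/(2025×100×10³) + 160/(625×109×10³) = 6.052×10⁻⁶ mm/N.
P = 0.8238 / 6.052×10⁻⁶ = 136100 N = 136.1 kN, tensile.
For the bronze segment, free thermal change = 17.7×10⁻⁶×50×750 = 0.6638 mm and elastic change from P = 136100×750/(2025×100×10³) = 0.5041 mm; these oppose, so the net change is 0.16 mm (segment shortens).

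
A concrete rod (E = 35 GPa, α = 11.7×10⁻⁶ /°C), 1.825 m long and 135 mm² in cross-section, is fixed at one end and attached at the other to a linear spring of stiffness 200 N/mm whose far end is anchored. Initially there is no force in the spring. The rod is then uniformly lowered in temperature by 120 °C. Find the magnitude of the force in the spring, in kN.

Free thermal contraction: δ_free = αΔT L = 11.7×10⁻⁶ × 120 × 1825 = 2.562 mm.
With a force P in the spring, the elastic change of the rod is PL/(AE) and that of the spring is P/k; compatibility requires their sum to equal δ_free.
So P = δ_free / [L/(AE) + 1/k] = 2.562 / [ 1825/(135×35×10³) + 1/(200) ].
P = 2.562 / 0.005386 = 475.7 N.

P ≈ 0.476 kN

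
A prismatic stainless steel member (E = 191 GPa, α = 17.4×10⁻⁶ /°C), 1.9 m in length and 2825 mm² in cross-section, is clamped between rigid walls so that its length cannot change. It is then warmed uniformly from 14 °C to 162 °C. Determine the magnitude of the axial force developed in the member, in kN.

P ≈ 1390 kN (compressive)

Full restraint means ε = 0, so the stress is σ = EαΔT = 191×10³ × 17.4×10⁻⁶ × 148 = 491.9 MPa.
P = AEαΔT = 2825 × 191×10³ × 17.4×10⁻⁶ × 148 = 1390 kN (compressive).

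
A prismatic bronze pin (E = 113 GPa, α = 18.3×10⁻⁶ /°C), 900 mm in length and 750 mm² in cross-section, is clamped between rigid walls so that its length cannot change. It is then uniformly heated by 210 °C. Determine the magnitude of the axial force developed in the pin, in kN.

Full restraint means ε = 0, so the stress is σ = EαΔT = 113×10³ × 18.3×10⁻⁶ × 210 = 434.3 MPa.
P = AEαΔT = 750 × 113×10³ × 18.3×10⁻⁶ × 210 = 325.7 kN (compressive).

P ≈ 326 kN (compressive)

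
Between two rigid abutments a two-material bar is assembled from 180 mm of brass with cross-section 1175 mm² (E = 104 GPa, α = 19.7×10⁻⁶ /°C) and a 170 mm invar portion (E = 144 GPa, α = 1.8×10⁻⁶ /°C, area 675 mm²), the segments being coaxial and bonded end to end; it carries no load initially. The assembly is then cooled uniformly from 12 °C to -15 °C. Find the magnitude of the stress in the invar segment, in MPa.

σ ≈ 47.8 MPa (tensile)

With the walls removed the bar would change length by δ_free = Σ αᵢΔT Lᵢ = 19.7×10⁻⁶×27×180 + 1.8×10⁻⁶×27×170 = 0.104 mm.
Since the ends are fixed, an axial force P builds up, equal in every segment, with P · Σ Lᵢ/(AᵢEᵢ) = δ_free.
Σ Lᵢ/(AᵢEᵢ) = 180/(1175×104×10³) + 170/(675×144×10³) = 3.222×10⁻⁶ mm/N.
P = 0.104 / 3.222×10⁻⁶ = 32280 N = 32.28 kN, tensile.
σ_{invar} = P / A = 32280 / 675 = 47.82 MPa.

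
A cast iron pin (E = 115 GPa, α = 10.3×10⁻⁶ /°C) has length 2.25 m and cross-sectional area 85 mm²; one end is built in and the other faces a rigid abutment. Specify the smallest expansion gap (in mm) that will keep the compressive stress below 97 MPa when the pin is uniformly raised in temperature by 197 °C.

With no wall the pin would lengthen by αΔT L = 10.3×10⁻⁶ × 197 × 2250 = 4.565 mm.
At the allowable stress the elastic shortening the wall may impose is σL/E = 97 × 2250 / (115×10³) = 1.898 mm.
The gap must absorb the remainder: g_min = 4.565 − 1.898 = 2.668 mm.

g ≈ 2.67 mm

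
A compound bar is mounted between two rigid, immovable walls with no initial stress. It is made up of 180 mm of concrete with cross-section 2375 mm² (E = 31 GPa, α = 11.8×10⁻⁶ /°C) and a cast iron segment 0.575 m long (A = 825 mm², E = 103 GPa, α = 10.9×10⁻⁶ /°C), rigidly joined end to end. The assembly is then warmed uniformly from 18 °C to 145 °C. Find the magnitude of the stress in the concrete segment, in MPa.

If the supports were absent, the total length change would be Σ αᵢΔT Lᵢ = 11.8×10⁻⁶×127×180 + 10.9×10⁻⁶×127×575 = 1.066 mm.
The rigid supports impose zero overall length change; the single axial force P common to all segments must satisfy P Σ Lᵢ/(AᵢEᵢ) = δ_free.
The series flexibility is Σ Lᵢ/(AᵢEᵢ) = 180/(2375×31×10³) + 575/(825×103×10³) = 9.212×10⁻⁶ mm/N.
So P = 1.066 / 9.212×10⁻⁶ = 115.7 kN, compressive.
σ_{concrete} = P / A = 115700 / 2375 = 48.71 MPa.

σ ≈ 48.7 MPa (compressive)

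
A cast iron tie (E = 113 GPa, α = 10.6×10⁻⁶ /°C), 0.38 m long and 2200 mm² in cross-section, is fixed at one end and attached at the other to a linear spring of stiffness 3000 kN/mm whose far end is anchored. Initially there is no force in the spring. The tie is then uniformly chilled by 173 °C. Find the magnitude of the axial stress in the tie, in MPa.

The unrestrained thermal change is αΔT L = 10.6×10⁻⁶ × 173 × 380 = 0.6968 mm.
Let P be the tensile force in the spring. The tie extends elastically by PL/(AE) and the spring stretches by P/k; together these equal δ_free.
P [ L/(AE) + 1/k ] = δ_free → P [ 380/(2200×113×10³) + 1/(3000×10³) ] = 0.6968.
P = 0.6968 / 1.862×10⁻⁶ = 374300 N.
σ = P/A = 374300/2200 = 170.1 MPa.

σ ≈ 170 MPa (tensile)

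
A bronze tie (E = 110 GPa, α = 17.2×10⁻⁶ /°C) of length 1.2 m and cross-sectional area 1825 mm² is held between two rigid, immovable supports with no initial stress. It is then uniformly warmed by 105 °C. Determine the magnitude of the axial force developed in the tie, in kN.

The ends cannot move, so σ = EαΔT = 110×10³ × 17.2×10⁻⁶ × 105 = 198.7 MPa.
P = AEαΔT = 1825 × 110×10³ × 17.2×10⁻⁶ × 105 = 362.6 kN (compressive).

P ≈ 363 kN (compressive)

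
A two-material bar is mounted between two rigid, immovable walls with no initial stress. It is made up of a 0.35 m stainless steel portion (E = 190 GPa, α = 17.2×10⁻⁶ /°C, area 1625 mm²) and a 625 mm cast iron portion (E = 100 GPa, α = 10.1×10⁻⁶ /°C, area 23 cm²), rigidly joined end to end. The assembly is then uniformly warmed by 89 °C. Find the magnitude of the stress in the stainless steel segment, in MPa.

σ ≈ 175 MPa (compressive)

Free thermal expansion of the whole bar: Σ αᵢΔT Lᵢ = 17.2×10⁻⁶×89×350 + 10.1×10⁻⁶×89×625 = 1.098 mm.
The walls prevent any net length change, so an axial force P (same in every segment) develops. Compatibility: P · Σ Lᵢ/(AᵢEᵢ) = δ_free.
The series flexibility is Σ Lᵢ/(AᵢEᵢ) = 350/(1625×190×10³) + 625/(2300×100×10³) = 3.851×10⁻⁶ mm/N.
Hence P = δ_free / Σ(L/AE) = 1.098/3.851×10⁻⁶ = 285 kN (compressive).
σ_{stainless steel} = P / A = 285000 / 1625 = 175.4 MPa.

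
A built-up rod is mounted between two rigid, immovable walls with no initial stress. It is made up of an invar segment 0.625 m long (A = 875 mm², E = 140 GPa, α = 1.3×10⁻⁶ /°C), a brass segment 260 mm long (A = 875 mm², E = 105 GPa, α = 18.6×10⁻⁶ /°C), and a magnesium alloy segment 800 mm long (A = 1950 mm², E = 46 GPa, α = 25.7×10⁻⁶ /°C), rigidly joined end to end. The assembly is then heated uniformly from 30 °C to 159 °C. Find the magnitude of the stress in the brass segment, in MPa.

σ ≈ 229 MPa (compressive)

With the walls removed the bar would change length by δ_free = Σ αᵢΔT Lᵢ = 1.3×10⁻⁶×129×625 + 18.6×10⁻⁶×129×260 + 25.7×10⁻⁶×129×800 = 3.381 mm.
The walls prevent any net length change, so an axial force P (same in every segment) develops. Compatibility: P · Σ Lᵢ/(AᵢEᵢ) = δ_free.
Σ Lᵢ/(AᵢEᵢ) = 625/(875×140×10³) + 260/(875×105×10³) + 800/(1950×46×10³) = 1.685×10⁻⁵ mm/N.
P = 3.381 / 1.685×10⁻⁵ = 200600 N = 200.6 kN, compressive.
σ_{brass} = P / A = 200600 / 875 = 229.3 MPa.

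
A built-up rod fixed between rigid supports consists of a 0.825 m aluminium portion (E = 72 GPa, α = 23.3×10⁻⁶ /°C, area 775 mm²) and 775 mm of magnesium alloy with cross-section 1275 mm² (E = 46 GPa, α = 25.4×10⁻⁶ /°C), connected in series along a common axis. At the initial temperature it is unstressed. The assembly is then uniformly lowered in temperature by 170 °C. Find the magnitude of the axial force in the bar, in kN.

P ≈ 236 kN (tensile)

Free thermal contraction of the whole bar: Σ αᵢΔT Lᵢ = 23.3×10⁻⁶×170×825 + 25.4×10⁻⁶×170×775 = 6.614 mm.
The walls prevent any net length change, so an axial force P (same in every segment) develops. Compatibility: P · Σ Lᵢ/(AᵢEᵢ) = δ_free.
The series flexibility is Σ Lᵢ/(AᵢEᵢ) = 825/(775×72×10³) + 775/(1275×46×10³) = 2.8×10⁻⁵ mm/N.
Hence P = δ_free / Σ(L/AE) = 6.614/2.8×10⁻⁵ = 236.2 kN (tensile).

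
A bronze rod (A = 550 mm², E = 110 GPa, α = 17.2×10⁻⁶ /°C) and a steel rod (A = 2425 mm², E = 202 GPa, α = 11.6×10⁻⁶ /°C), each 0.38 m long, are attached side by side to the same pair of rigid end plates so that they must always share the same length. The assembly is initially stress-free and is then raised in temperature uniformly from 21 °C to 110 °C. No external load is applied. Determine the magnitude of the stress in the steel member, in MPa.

σ ≈ 11.1 MPa (tensile)

Equilibrium of a rigid end plate with no external load gives equal and opposite internal forces ±P in the two members. Since α_{bronze} > α_{steel}, heating drives the bronze into compression and the steel into tension.
Setting the final lengths equal and cancelling L: (α₁ − α₂)ΔT = P/(A₁E₁) + P/(A₂E₂).
|α₁ − α₂|·ΔT = 5.6×10⁻⁶ × 89 = 0.0004984.
1/(A₁E₁) + 1/(A₂E₂) = 1/(550×110×10³) + 1/(2425×202×10³) = 1.857×10⁻⁸ N⁻¹.
So P = 0.0004984 / 1.857×10⁻⁸ = 26.84 kN.
σ_{steel} = P/A₂ = 26840/2425 = 11.07 MPa, tensile.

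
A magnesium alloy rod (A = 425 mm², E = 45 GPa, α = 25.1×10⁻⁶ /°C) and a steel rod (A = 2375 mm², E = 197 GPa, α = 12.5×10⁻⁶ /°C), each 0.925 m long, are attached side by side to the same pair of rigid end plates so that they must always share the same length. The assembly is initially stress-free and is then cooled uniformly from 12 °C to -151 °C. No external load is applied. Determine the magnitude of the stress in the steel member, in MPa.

Both members must finish at the same length. With the larger α, the magnesium alloy tends to over-contract; the plates restrain it, putting the magnesium alloy in tension and the steel in compression. With no external load the two internal forces are equal and opposite, magnitude P.
Equating the net (thermal + elastic) strains gives |α₁ − α₂|·ΔT = P·[1/(A₁E₁) + 1/(A₂E₂)].
|α₁ − α₂|·ΔT = 12.6×10⁻⁶ × 163 = 0.002054.
1/(A₁E₁) + 1/(A₂E₂) = 1/(425×45×10³) + 1/(2375×197×10³) = 5.442×10⁻⁸ N⁻¹.
So P = 0.002054 / 5.442×10⁻⁸ = 37.74 kN.
σ_{steel} = P/A₂ = 37740/2375 = 15.89 MPa, compressive.

σ ≈ 15.9 MPa (compressive)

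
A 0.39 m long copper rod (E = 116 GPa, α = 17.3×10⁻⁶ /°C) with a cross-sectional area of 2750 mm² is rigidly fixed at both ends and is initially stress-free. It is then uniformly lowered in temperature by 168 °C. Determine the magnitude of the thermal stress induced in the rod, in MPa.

σ ≈ 337 MPa (tensile)

With length fixed, the mechanical strain must cancel the thermal strain αΔT = 17.3×10⁻⁶ × 168 = 2906.4×10⁻⁶.
σ = EαΔT = 116×10³ × 17.3×10⁻⁶ × 168 = 337.1 MPa (tensile; the rod is trying to contract).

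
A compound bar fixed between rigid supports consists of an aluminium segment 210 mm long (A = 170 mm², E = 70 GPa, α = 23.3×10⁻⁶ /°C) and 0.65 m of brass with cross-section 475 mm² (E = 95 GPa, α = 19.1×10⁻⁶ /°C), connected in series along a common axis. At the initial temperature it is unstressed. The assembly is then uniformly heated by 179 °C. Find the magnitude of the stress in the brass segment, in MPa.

With the walls removed the bar would change length by δ_free = Σ αᵢΔT Lᵢ = 23.3×10⁻⁶×179×210 + 19.1×10⁻⁶×179×650 = 3.098 mm.
The rigid supports impose zero overall length change; the single axial force P common to all segments must satisfy P Σ Lᵢ/(AᵢEᵢ) = δ_free.
The series flexibility is Σ Lᵢ/(AᵢEᵢ) = 210/(170×70×10³) + 650/(475×95×10³) = 3.205×10⁻⁵ mm/N.
Hence P = δ_free / Σ(L/AE) = 3.098/3.205×10⁻⁵ = 96.66 kN (compressive).
σ_{brass} = P / A = 96660 / 475 = 203.5 MPa.

σ ≈ 203 MPa (compressive)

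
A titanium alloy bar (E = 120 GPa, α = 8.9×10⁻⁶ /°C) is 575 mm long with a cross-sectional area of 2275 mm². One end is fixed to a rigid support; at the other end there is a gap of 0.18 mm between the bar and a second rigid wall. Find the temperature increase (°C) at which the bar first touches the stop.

ΔT ≈ 35.2 °C

Contact occurs when the free expansion equals the gap: αΔT L = 0.18 mm.
So ΔT = g/(αL) = 0.18/(8.9×10⁻⁶ × 575) = 35.17 °C.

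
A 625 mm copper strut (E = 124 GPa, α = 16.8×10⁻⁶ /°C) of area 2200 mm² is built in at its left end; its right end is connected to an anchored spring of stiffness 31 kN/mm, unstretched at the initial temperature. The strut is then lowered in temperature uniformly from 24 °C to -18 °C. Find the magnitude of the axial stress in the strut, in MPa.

σ ≈ 5.8 MPa (tensile)

Free thermal contraction: δ_free = αΔT L = 16.8×10⁻⁶ × 42 × 625 = 0.441 mm.
With a force P in the spring, the elastic change of the strut is PL/(AE) and that of the spring is P/k; compatibility requires their sum to equal δ_free.
So P = δ_free / [L/(AE) + 1/k] = 0.441 / [ 625/(2200×124×10³) + 1/(31×10³) ].
P = 0.441 / 3.455×10⁻⁵ = 12760 N.
σ = P/A = 12760/2200 = 5.802 MPa.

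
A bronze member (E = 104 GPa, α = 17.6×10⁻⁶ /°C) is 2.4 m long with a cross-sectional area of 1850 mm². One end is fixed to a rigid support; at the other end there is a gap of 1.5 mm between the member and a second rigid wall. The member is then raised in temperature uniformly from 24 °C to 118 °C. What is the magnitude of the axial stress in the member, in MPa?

Free thermal elongation = αΔT L = 17.6×10⁻⁶ × 94 × 2400 = 3.971 mm.
This exceeds the 1.5 mm gap, so the wall pushes back. The portion of expansion that must be recovered elastically is δ_free − gap = 3.971 − 1.5 = 2.471 mm.
That suppressed elongation corresponds to σ = E·Δ/L = 104×10³ × 2.471/2400 = 107.1 MPa.

σ ≈ 107 MPa (compressive)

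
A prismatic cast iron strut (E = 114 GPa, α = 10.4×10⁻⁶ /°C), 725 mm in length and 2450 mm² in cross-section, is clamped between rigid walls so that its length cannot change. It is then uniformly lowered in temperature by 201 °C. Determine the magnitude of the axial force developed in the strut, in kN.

Full restraint means ε = 0, so the stress is σ = EαΔT = 114×10³ × 10.4×10⁻⁶ × 201 = 238.3 MPa.
Axial force P = σA = 238.3 × 2450 = 583800 N = 583.8 kN, tensile.

P ≈ 584 kN (tensile)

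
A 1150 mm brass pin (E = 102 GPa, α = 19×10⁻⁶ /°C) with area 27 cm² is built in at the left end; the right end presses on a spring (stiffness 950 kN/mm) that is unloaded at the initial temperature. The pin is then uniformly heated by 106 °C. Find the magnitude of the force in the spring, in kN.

If the spring were absent the pin would lengthen by αΔT L = 19×10⁻⁶ × 106 × 1150 = 2.316 mm.
Let P be the compressive force at the spring. The pin shortens elastically by PL/(AE) and the spring compresses by P/k; together these equal δ_free.
So P = δ_free / [L/(AE) + 1/k] = 2.316 / [ 1150/(2700×102×10³) + 1/(950×10³) ].
P = 2.316 / 5.228×10⁻⁶ = 443000 N.

P ≈ 443 kN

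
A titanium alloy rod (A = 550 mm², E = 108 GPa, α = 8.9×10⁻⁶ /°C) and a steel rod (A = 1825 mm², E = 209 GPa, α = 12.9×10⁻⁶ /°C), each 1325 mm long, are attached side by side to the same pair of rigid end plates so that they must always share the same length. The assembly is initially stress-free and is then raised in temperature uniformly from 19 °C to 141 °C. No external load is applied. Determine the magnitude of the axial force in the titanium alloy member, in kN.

Equilibrium of a rigid end plate with no external load gives equal and opposite internal forces ±P in the two members. Since α_{steel} > α_{titanium alloy}, heating drives the steel into compression and the titanium alloy into tension.
Compatibility of the two members (thermal + elastic change equal): (α₁ − α₂)ΔT = P·[1/(A₁E₁) + 1/(A₂E₂)].
|α₁ − α₂|·ΔT = 4×10⁻⁶ × 122 = 0.000488.
1/(A₁E₁) + 1/(A₂E₂) = 1/(550×108×10³) + 1/(1825×209×10³) = 1.946×10⁻⁸ N⁻¹.
So P = 0.000488 / 1.946×10⁻⁸ = 25.08 kN.

P ≈ 25.1 kN (tensile in the titanium alloy)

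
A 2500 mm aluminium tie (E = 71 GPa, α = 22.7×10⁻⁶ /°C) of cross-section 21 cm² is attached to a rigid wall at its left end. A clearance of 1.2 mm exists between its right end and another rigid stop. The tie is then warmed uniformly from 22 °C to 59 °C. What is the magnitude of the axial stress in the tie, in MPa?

Unrestrained expansion: δ_free = αΔT L = 22.7×10⁻⁶ × 37 × 2500 = 2.1 mm.
The gap closes (δ_free > 1.2 mm) and the wall then resists a further 2.1 − 1.2 = 0.8997 mm of expansion.
That suppressed elongation corresponds to σ = E·Δ/L = 71×10³ × 0.8997/2500 = 25.55 MPa.

σ ≈ 25.6 MPa (compressive)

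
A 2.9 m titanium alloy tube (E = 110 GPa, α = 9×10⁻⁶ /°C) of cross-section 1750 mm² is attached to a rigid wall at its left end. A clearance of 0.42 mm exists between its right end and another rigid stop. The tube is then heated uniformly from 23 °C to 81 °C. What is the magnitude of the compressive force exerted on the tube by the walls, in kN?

Unrestrained expansion: δ_free = αΔT L = 9×10⁻⁶ × 58 × 2900 = 1.514 mm.
This exceeds the 0.42 mm gap, so the wall pushes back. The portion of expansion that must be recovered elastically is δ_free − gap = 1.514 − 0.42 = 1.094 mm.
So σ = E(δ_free − g)/L = 110×10³ × 1.094/2900 = 41.49 MPa.
P = σA = 41.49 × 1750 = 72.61 kN.

P ≈ 72.6 kN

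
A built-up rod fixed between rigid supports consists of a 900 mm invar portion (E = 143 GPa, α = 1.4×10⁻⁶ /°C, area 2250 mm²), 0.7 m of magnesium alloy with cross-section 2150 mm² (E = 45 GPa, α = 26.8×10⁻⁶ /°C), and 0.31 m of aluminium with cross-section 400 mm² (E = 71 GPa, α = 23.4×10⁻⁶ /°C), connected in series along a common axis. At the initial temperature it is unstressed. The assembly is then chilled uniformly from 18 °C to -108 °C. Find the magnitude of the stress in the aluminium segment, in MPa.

If the supports were absent, the total length change would be Σ αᵢΔT Lᵢ = 1.4×10⁻⁶×126×900 + 26.8×10⁻⁶×126×700 + 23.4×10⁻⁶×126×310 = 3.437 mm.
Since the ends are fixed, an axial force P builds up, equal in every segment, with P · Σ Lᵢ/(AᵢEᵢ) = δ_free.
Σ Lᵢ/(AᵢEᵢ) = 900/(2250×143×10³) + 700/(2150×45×10³) + 310/(400×71×10³) = 2.095×10⁻⁵ mm/N.
So P = 3.437 / 2.095×10⁻⁵ = 164.1 kN, tensile.
σ_{aluminium} = P / A = 164100 / 400 = 410.1 MPa.

σ ≈ 410 MPa (tensile)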